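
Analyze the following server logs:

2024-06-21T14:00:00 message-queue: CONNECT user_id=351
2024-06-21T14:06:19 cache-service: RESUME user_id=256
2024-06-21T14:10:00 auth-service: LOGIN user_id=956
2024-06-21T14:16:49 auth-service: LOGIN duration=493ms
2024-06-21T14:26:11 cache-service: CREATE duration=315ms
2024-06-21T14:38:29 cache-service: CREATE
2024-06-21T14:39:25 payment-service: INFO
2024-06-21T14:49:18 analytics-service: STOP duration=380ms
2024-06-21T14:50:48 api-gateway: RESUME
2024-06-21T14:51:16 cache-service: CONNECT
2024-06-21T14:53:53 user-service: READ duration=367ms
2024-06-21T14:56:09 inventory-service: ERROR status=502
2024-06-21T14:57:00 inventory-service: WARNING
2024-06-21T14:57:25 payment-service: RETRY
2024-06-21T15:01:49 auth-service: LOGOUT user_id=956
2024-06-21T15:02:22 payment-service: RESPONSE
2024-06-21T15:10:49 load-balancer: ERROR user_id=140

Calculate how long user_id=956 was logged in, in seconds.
3109

To calculate session duration:

1. Find LOGIN event for user_id=956: 2024-06-21T14:10:00
2. Find LOGOUT event for user_id=956: 2024-06-21T15:01:49
3. Session duration: 2024-06-21T15:01:49 - 2024-06-21T14:10:00 = 3109 seconds (51 minutes)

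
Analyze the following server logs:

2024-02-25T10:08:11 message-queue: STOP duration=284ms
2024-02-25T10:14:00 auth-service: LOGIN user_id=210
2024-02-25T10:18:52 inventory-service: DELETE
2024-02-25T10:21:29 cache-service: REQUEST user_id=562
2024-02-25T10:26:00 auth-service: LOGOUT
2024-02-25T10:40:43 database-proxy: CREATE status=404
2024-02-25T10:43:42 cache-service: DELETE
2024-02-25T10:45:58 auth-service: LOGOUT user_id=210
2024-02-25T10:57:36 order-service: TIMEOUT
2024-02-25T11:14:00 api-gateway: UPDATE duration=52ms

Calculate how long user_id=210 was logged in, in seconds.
1918

To calculate session duration:

1. Find LOGIN event for user_id=210: 2024-02-25T10:14:00
2. Find LOGOUT event for user_id=210: 2024-02-25T10:45:58
3. Session duration: 2024-02-25T10:45:58 - 2024-02-25T10:14:00 = 1918 seconds (31 minutes)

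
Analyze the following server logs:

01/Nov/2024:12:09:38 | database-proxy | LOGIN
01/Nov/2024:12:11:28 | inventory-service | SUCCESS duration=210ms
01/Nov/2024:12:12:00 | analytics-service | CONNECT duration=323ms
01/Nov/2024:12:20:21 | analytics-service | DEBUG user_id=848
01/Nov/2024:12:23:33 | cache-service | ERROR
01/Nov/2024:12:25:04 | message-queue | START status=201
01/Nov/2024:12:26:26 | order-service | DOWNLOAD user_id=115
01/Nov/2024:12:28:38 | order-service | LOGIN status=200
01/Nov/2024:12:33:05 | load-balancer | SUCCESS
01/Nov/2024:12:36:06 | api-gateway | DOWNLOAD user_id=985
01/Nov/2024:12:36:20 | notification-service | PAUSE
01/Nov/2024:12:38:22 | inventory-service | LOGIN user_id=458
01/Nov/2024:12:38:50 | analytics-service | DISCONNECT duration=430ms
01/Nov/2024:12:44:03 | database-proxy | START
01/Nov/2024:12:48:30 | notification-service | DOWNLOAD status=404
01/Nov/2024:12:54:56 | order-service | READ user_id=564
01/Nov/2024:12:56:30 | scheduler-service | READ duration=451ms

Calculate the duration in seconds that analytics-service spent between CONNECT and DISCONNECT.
1610

To calculate state duration:

1. Find CONNECT event for analytics-service: 01/Nov/2024:12:12:00
2. Find DISCONNECT event for analytics-service: 01/Nov/2024:12:38:50
3. Calculate duration: 01/Nov/2024:12:38:50 - 01/Nov/2024:12:12:00 = 1610 seconds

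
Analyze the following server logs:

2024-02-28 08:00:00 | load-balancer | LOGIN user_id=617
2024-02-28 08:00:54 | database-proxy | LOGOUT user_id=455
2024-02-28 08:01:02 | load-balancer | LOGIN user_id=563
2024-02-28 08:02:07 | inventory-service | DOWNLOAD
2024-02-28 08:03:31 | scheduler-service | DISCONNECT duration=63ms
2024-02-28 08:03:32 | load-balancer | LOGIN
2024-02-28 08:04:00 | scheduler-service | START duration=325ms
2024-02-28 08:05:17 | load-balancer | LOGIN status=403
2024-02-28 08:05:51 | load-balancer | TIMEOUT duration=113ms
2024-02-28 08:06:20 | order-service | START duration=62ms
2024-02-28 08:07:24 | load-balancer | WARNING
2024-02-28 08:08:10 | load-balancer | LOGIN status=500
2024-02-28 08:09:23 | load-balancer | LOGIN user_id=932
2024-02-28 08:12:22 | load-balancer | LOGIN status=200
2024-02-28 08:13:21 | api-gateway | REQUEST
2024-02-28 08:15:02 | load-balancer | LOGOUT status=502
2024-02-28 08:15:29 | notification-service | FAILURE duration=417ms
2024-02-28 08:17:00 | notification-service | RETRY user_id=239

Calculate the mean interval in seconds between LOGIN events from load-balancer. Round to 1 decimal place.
123.7

To calculate average interval:

1. Find all LOGIN events for load-balancer in order
2. Calculate time gaps between consecutive events
3. Compute mean of gaps: 742 / 6 = 123.7 seconds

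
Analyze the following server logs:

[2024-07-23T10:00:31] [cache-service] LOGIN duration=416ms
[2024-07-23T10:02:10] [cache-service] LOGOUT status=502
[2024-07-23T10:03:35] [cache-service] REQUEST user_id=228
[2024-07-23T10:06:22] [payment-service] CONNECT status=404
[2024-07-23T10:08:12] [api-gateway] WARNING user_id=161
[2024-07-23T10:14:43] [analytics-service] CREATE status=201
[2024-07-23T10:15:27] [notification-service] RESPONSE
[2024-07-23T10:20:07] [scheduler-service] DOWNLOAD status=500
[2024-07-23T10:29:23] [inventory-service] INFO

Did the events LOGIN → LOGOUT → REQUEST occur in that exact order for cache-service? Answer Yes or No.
Yes

To verify sequence order:

1. Find all events in sequence LOGIN → LOGOUT → REQUEST for cache-service
2. Extract their timestamps
3. Check if timestamps are in ascending order
4. Result: Yes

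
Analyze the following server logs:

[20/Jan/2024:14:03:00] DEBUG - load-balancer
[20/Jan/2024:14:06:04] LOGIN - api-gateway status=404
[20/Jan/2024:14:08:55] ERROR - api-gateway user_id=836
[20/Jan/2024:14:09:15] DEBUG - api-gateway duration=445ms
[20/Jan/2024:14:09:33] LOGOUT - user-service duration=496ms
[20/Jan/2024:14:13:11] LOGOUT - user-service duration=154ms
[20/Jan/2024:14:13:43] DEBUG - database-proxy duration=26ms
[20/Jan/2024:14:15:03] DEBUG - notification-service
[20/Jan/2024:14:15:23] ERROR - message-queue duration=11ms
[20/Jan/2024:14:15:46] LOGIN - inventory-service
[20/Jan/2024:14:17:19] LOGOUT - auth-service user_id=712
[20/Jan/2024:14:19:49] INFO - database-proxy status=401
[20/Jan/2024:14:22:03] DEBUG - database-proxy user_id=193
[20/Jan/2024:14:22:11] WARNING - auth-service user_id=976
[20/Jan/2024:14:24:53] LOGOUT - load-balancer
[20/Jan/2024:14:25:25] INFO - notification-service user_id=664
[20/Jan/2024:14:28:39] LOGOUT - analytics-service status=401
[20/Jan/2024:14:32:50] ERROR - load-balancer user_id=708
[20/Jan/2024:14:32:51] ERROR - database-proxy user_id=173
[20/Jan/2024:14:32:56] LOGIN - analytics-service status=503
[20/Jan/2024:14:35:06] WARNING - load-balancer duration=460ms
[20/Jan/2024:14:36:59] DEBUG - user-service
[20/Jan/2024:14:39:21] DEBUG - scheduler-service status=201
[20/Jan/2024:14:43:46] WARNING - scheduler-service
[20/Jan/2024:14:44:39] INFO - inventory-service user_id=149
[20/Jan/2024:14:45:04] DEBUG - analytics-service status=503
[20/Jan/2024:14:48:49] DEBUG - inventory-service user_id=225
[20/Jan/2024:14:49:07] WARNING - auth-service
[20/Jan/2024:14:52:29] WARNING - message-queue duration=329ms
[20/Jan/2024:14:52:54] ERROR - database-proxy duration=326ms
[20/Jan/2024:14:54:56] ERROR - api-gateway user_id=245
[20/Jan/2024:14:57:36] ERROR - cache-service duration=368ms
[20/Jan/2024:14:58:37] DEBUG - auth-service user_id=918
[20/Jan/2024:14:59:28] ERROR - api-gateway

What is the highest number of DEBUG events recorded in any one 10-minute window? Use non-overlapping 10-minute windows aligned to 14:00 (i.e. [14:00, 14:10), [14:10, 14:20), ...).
2

To find the burst window:

1. Divide the log period into non-overlapping 10-minute windows starting at 14:00
2. Count DEBUG events in each window
3. Find the window with maximum count
4. Maximum events in a window: 2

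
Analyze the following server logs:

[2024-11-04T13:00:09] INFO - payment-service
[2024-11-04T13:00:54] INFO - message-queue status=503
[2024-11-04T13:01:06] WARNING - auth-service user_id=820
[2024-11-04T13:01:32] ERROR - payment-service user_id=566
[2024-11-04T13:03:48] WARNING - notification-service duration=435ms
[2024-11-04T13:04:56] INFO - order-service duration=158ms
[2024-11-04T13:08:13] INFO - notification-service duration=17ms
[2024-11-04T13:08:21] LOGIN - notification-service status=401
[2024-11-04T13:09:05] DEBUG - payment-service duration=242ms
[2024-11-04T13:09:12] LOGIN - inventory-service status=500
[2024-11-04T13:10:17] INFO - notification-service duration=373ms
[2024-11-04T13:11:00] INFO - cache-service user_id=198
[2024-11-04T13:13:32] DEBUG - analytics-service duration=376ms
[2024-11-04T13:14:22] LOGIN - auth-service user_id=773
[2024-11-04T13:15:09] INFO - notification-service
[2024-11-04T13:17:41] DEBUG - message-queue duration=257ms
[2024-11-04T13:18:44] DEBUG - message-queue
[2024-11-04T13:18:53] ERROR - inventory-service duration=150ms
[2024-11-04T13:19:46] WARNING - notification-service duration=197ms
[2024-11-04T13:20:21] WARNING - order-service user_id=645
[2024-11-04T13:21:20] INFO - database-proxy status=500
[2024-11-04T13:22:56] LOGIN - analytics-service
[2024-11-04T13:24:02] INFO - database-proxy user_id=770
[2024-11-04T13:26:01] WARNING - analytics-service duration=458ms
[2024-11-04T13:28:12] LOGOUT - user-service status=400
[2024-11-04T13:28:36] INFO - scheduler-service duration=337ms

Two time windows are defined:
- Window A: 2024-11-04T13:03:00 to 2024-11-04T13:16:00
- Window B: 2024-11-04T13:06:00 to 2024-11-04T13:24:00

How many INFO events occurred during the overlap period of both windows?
4

To find overlap events:

1. Window A: 2024-11-04T13:03:00 to 2024-11-04T13:16:00
2. Window B: 2024-11-04T13:06:00 to 2024-11-04T13:24:00
3. Overlap period: 2024-11-04T13:06:00 to 2024-11-04T13:16:00
4. Count INFO events in overlap: 4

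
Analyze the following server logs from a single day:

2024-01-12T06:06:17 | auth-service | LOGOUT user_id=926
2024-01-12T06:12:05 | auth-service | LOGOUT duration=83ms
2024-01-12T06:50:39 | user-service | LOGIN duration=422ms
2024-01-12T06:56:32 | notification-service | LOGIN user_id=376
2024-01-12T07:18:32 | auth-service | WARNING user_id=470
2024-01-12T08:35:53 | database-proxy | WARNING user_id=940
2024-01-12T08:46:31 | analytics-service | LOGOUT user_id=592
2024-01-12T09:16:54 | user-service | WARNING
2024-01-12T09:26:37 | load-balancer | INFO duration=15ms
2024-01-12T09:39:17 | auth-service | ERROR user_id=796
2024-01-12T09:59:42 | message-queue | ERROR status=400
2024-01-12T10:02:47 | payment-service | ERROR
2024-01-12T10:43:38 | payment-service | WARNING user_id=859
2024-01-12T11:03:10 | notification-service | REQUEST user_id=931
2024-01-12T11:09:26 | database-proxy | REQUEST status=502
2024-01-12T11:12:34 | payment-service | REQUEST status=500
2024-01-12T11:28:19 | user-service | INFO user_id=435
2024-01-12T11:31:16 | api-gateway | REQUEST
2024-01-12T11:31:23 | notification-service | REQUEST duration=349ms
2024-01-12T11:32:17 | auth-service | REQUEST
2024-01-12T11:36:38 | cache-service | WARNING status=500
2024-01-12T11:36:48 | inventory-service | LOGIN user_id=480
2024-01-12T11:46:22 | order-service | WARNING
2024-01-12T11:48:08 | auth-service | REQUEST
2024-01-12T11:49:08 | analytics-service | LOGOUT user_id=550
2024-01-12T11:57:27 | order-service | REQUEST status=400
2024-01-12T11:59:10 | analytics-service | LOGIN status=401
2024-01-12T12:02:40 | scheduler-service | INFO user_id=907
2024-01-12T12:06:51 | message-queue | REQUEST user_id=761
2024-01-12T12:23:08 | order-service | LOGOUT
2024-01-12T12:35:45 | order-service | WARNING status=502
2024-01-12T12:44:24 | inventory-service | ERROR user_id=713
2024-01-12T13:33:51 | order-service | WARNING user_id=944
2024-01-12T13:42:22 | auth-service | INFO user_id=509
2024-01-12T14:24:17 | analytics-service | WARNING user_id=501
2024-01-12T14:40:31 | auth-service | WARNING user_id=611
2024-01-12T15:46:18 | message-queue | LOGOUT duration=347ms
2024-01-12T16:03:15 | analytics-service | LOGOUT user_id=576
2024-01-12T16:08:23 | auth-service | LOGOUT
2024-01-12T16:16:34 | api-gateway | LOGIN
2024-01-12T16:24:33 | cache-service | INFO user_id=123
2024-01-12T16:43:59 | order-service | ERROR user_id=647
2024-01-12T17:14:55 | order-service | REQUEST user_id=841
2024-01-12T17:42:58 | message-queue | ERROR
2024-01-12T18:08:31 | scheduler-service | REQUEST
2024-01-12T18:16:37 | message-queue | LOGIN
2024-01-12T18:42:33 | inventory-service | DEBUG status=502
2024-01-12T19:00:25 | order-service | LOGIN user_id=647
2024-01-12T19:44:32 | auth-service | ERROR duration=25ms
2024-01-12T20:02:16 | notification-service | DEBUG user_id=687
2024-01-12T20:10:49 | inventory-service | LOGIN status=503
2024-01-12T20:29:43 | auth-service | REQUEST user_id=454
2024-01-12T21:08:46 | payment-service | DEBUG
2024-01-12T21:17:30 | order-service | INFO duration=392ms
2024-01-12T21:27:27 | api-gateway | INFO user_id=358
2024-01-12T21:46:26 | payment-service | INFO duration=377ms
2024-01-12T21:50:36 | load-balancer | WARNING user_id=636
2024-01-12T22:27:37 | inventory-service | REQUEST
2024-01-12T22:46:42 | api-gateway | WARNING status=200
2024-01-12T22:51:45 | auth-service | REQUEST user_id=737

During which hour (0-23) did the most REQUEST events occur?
11

To find the peak hour:

1. Group all REQUEST events by hour
2. Count events in each hour
3. Find hour with maximum count
4. Peak hour: 11 (with 8 events)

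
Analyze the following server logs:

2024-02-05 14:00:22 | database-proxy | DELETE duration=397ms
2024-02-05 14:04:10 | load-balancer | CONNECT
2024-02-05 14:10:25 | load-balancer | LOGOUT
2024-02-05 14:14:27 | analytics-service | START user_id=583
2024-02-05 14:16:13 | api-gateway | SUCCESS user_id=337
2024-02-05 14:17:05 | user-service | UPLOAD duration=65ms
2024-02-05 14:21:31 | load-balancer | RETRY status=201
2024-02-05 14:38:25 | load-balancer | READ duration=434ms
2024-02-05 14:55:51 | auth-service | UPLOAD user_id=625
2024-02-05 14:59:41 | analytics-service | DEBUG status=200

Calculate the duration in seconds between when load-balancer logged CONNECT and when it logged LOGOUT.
375

To find the time between events:

1. Locate the first CONNECT event for load-balancer: 2024-02-05 14:04:10
2. Locate the first LOGOUT event for load-balancer: 2024-02-05 14:10:25
3. Calculate the difference: 2024-02-05 14:10:25 - 2024-02-05 14:04:10 = 375 seconds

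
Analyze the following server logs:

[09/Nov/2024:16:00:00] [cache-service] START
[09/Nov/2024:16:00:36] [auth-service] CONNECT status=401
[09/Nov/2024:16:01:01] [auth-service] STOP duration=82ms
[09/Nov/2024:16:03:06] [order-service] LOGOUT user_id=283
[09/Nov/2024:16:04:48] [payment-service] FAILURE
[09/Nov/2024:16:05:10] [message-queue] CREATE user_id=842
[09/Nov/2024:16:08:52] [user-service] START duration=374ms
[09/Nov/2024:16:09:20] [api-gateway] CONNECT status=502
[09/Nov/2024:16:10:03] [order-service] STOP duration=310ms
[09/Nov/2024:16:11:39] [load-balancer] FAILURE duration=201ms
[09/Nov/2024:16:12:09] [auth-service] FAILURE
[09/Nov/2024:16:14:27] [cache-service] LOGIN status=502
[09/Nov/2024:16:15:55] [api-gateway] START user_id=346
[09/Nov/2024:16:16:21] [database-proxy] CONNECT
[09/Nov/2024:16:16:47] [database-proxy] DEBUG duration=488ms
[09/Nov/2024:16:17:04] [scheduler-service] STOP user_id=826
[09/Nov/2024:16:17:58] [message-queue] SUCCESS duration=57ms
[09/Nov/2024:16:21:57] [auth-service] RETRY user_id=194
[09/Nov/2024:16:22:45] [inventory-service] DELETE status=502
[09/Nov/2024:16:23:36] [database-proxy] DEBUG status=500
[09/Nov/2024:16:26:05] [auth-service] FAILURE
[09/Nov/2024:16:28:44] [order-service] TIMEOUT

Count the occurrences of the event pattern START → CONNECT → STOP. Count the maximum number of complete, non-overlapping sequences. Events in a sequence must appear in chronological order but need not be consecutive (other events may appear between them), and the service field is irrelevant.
3

To count sequences:

1. Look for pattern: START → CONNECT → STOP
2. Greedily scan the log in chronological order, matching each sequence element in turn (ignoring service)
3. Each time the full pattern completes, increment the count and restart matching from the next event
4. Complete non-overlapping sequences found: 3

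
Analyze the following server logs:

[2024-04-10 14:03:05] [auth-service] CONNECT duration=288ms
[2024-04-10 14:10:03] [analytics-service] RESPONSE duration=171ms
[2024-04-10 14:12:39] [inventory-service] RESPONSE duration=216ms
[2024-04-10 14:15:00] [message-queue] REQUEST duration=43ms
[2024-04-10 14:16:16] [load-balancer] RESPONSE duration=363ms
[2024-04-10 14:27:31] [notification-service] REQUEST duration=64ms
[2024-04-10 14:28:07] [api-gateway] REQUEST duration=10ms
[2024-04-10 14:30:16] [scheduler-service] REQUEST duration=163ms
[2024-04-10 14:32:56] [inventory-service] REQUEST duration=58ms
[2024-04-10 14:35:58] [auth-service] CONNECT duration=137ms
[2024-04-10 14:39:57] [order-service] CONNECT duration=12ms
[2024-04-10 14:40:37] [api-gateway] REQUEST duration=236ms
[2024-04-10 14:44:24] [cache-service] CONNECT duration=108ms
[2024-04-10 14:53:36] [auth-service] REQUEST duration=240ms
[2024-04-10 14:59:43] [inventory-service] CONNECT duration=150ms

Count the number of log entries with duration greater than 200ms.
5

To count timeouts:

1. Threshold: 200ms
2. Extract duration from each log entry
3. Count entries where duration > 200
4. Timeout count: 5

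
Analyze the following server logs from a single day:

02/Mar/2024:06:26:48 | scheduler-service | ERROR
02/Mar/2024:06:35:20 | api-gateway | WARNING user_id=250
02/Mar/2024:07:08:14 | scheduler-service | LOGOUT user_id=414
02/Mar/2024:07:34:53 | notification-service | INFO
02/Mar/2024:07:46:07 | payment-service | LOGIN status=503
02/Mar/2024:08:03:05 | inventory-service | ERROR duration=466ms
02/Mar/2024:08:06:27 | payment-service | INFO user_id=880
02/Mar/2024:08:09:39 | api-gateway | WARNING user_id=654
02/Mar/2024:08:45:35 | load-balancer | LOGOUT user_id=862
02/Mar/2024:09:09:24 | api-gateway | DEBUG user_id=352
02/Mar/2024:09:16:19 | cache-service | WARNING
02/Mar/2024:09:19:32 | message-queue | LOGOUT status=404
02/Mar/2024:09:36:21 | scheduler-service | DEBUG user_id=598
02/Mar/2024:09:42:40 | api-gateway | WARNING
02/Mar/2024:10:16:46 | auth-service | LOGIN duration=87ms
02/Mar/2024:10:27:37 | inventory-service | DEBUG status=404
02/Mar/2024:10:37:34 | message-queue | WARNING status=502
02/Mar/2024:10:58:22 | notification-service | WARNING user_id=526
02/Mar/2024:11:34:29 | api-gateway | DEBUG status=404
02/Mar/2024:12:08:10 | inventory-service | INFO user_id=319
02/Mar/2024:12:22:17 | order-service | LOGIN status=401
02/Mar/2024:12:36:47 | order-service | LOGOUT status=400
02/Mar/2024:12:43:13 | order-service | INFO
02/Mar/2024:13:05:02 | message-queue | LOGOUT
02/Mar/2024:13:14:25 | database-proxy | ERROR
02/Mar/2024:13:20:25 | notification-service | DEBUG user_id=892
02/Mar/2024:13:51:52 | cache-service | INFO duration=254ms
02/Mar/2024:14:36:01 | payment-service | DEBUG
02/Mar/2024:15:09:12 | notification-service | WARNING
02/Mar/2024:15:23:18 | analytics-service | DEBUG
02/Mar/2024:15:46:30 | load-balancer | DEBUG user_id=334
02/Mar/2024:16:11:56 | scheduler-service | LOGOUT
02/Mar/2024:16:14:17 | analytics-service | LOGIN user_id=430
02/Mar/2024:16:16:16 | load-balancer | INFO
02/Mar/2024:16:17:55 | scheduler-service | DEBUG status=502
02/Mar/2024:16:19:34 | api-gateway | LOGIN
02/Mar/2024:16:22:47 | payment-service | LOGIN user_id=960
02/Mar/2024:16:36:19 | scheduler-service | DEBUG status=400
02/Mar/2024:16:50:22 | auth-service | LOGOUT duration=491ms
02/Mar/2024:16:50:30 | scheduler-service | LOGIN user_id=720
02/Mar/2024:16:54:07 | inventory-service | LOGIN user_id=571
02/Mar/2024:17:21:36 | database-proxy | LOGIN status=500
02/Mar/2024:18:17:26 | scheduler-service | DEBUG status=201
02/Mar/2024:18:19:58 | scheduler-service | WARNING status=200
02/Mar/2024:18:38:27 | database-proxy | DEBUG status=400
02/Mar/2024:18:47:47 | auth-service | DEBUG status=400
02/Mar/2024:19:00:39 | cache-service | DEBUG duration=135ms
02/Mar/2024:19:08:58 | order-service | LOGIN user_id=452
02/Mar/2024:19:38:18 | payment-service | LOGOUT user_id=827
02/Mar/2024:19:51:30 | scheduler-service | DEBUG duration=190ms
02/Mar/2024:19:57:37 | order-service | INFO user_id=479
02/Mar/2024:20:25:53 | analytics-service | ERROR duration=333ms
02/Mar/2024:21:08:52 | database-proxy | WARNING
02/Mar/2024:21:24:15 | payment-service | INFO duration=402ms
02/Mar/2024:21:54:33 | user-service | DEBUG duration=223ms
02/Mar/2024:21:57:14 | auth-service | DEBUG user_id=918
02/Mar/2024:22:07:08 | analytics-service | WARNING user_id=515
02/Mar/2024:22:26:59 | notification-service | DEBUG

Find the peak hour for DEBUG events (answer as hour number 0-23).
18

To find the peak hour:

1. Group all DEBUG events by hour
2. Count events in each hour
3. Find hour with maximum count
4. Peak hour: 18 (with 3 events)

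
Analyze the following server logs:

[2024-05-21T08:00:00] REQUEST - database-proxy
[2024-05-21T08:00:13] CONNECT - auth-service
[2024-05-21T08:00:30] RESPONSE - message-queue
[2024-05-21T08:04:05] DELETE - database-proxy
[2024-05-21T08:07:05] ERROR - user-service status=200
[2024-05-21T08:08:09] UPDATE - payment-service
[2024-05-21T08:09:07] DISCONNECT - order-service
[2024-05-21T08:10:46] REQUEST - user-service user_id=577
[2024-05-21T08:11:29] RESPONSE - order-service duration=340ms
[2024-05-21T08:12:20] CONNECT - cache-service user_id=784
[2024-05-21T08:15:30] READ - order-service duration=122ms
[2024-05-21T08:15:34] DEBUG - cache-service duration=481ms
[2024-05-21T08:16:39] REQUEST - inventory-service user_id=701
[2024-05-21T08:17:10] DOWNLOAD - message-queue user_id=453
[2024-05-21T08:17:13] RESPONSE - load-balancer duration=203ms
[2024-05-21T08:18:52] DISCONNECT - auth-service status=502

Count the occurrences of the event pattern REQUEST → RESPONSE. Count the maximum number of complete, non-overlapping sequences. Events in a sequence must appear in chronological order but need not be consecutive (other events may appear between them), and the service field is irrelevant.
3

To count sequences:

1. Look for pattern: REQUEST → RESPONSE
2. Greedily scan the log in chronological order, matching each sequence element in turn (ignoring service)
3. Each time the full pattern completes, increment the count and restart matching from the next event
4. Complete non-overlapping sequences found: 3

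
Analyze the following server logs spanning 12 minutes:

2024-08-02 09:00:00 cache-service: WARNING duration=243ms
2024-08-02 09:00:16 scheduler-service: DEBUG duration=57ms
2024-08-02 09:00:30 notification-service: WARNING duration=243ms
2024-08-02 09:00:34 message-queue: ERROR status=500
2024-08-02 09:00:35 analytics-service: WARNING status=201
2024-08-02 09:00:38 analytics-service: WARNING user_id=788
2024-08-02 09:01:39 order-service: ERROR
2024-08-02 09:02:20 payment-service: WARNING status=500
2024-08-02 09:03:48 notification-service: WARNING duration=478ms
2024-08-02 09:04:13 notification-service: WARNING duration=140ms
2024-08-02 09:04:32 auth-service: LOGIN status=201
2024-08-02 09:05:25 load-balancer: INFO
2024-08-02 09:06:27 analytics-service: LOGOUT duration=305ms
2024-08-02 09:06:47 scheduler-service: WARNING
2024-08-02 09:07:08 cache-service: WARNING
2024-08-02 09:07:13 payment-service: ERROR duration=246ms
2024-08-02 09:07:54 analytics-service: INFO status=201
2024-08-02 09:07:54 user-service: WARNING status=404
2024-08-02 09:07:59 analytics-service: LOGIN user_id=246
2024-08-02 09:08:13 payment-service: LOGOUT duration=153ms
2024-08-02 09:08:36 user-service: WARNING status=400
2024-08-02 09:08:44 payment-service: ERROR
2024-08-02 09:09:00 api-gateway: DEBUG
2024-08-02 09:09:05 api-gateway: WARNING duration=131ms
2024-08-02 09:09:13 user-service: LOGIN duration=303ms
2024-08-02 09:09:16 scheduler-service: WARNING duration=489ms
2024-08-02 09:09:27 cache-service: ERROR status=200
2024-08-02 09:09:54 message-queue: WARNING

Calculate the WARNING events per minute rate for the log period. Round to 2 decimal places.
1.17

To calculate the rate:

1. Count total WARNING events: 14
2. Total time period: 12 minutes
3. Rate = 14 / 12 = 1.17 events per minute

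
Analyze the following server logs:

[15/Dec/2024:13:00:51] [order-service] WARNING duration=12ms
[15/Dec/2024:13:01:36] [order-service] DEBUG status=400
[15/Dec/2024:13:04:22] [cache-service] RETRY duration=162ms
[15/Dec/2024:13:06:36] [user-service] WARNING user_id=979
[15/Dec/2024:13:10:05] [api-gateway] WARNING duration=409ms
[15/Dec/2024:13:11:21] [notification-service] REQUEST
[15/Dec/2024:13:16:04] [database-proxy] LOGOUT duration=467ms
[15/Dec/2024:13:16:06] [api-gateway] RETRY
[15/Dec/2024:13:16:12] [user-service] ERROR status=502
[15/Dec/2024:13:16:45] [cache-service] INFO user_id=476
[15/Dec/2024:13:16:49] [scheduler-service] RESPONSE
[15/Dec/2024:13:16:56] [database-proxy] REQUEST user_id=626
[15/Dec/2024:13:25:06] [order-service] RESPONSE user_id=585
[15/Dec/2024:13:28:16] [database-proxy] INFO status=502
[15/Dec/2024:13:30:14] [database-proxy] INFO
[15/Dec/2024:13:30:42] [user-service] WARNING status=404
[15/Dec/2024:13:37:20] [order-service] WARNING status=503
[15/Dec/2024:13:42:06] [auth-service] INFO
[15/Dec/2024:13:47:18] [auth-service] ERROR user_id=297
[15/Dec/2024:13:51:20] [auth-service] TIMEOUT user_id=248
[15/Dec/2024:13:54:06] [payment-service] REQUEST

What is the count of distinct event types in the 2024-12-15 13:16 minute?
6

To count unique event types:

1. Filter events in the minute starting at 2024-12-15 13:16
2. Extract event types from matching entries
3. Count unique types: 6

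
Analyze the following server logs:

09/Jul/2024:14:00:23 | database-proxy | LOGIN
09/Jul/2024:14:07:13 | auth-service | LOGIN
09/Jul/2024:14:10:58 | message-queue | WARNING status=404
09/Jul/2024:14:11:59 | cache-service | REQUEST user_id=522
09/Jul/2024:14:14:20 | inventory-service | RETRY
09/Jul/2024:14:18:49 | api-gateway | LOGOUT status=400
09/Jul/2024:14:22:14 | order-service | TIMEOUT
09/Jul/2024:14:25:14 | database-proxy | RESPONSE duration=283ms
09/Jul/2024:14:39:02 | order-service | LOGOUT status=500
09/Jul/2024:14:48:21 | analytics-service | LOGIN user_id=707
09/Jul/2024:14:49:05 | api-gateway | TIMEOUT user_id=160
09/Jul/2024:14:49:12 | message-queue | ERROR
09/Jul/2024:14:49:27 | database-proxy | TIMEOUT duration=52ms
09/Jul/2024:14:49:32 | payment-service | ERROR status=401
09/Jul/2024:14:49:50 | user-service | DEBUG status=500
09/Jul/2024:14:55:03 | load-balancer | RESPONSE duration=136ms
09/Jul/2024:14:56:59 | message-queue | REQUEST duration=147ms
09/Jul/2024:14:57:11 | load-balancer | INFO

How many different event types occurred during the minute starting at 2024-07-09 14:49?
3

To count unique event types:

1. Filter events in the minute starting at 2024-07-09 14:49
2. Extract event types from matching entries
3. Count unique types: 3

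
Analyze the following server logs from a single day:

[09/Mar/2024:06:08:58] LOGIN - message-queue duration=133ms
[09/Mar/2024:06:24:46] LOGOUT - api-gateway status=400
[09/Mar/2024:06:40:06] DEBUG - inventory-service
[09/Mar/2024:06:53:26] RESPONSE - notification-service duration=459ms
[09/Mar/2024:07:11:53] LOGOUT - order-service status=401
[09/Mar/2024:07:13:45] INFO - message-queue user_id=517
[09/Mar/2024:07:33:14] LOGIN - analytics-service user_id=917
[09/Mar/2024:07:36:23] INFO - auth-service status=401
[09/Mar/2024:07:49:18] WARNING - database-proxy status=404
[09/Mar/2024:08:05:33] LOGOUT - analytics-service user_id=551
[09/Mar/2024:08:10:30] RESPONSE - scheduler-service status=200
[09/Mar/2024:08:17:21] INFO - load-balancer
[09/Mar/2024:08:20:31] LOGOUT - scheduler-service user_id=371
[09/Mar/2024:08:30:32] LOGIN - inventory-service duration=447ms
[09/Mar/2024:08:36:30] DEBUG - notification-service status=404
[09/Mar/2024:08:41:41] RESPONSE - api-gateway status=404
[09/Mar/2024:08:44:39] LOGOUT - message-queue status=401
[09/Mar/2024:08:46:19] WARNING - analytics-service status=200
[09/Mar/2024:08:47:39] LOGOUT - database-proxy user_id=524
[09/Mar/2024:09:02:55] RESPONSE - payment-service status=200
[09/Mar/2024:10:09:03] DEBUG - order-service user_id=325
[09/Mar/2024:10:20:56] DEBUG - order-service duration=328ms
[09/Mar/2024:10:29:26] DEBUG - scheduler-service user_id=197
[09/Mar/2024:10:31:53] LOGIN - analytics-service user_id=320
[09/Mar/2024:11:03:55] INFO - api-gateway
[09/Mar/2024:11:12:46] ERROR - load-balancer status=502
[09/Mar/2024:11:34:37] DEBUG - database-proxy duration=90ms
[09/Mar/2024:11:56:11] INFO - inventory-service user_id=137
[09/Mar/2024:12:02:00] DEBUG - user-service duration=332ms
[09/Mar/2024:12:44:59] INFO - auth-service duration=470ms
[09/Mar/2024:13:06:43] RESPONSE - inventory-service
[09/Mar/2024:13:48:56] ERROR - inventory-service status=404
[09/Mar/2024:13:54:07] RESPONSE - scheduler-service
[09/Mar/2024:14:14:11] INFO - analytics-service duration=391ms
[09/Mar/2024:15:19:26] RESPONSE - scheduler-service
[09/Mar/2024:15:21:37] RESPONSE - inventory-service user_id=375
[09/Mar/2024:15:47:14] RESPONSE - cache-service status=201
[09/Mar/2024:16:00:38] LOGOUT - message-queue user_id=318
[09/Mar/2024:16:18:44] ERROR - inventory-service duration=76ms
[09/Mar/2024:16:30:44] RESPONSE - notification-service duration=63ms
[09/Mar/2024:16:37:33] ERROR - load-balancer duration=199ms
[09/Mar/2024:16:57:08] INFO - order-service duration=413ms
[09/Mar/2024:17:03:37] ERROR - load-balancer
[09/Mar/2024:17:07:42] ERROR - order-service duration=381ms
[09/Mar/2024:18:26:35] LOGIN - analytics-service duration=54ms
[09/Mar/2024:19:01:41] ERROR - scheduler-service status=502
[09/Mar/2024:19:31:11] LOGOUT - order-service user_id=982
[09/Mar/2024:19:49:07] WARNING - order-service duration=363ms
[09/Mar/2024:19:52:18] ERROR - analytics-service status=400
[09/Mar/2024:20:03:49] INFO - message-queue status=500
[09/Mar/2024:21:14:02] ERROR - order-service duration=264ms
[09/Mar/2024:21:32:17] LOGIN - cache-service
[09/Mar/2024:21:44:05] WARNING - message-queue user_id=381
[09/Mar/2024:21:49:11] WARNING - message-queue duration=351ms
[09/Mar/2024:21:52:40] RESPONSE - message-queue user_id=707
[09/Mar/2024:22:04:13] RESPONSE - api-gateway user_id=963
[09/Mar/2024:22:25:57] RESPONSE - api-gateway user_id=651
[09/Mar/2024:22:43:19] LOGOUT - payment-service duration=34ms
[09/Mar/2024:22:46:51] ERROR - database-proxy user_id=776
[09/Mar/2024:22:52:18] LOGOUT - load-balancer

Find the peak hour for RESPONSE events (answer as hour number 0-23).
15

To find the peak hour:

1. Group all RESPONSE events by hour
2. Count events in each hour
3. Find hour with maximum count
4. Peak hour: 15 (with 3 events)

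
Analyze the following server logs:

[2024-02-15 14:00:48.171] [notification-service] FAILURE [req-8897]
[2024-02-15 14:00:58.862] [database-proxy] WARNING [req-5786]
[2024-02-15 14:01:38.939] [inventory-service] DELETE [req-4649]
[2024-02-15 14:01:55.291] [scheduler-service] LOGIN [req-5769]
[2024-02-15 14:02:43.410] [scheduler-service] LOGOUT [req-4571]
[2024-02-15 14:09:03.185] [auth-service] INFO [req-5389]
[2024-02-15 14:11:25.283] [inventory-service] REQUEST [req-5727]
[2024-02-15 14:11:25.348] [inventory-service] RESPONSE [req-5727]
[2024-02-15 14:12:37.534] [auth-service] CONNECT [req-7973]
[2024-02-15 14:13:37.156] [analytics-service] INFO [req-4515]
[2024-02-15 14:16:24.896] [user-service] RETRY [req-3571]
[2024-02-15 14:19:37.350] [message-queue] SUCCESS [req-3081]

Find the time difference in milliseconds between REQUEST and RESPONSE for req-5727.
65

To calculate latency:

1. Find REQUEST with id req-5727: 2024-02-15 14:11:25.283
2. Find RESPONSE with id req-5727: 2024-02-15 14:11:25.348
3. Latency: 2024-02-15 14:11:25.348 - 2024-02-15 14:11:25.283 = 65ms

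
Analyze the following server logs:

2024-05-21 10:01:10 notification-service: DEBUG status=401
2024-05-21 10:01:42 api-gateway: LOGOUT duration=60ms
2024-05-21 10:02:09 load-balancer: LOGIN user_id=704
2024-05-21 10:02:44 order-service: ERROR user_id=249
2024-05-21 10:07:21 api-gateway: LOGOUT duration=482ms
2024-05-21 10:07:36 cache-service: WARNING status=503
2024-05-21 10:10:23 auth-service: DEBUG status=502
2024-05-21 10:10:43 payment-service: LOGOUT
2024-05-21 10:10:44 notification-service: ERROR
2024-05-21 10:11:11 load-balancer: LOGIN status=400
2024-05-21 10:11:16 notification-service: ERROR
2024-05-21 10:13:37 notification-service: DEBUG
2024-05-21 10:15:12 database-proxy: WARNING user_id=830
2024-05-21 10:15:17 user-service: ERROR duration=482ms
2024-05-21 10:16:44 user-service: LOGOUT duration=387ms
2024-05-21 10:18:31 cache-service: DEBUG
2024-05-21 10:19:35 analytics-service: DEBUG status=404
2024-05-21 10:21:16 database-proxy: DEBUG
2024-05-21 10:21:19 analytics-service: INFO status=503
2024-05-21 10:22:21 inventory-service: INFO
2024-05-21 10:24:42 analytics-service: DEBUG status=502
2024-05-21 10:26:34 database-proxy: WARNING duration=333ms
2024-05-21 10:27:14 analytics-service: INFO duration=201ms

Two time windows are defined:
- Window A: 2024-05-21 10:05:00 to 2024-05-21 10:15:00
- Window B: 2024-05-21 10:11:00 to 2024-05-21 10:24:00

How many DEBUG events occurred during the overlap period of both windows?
1

To find overlap events:

1. Window A: 2024-05-21 10:05:00 to 2024-05-21 10:15:00
2. Window B: 2024-05-21 10:11:00 to 2024-05-21 10:24:00
3. Overlap period: 2024-05-21 10:11:00 to 2024-05-21 10:15:00
4. Count DEBUG events in overlap: 1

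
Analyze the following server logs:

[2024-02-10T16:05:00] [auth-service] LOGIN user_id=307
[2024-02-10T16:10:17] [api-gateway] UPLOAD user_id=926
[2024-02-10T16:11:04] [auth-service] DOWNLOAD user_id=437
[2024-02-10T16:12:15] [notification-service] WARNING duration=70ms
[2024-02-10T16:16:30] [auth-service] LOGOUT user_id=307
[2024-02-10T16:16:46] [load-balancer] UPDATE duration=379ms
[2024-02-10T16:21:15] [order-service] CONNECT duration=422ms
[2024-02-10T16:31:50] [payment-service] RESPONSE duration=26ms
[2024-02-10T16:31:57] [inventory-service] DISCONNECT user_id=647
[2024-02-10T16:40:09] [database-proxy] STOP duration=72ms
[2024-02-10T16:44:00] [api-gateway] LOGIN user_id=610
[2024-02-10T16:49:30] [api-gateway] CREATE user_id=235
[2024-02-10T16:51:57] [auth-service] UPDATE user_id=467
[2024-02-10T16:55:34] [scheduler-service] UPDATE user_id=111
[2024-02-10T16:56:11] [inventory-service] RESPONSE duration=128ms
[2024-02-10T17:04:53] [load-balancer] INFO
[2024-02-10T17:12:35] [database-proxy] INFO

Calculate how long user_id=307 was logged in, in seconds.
690

To calculate session duration:

1. Find LOGIN event for user_id=307: 2024-02-10T16:05:00
2. Find LOGOUT event for user_id=307: 2024-02-10T16:16:30
3. Session duration: 2024-02-10T16:16:30 - 2024-02-10T16:05:00 = 690 seconds (11 minutes)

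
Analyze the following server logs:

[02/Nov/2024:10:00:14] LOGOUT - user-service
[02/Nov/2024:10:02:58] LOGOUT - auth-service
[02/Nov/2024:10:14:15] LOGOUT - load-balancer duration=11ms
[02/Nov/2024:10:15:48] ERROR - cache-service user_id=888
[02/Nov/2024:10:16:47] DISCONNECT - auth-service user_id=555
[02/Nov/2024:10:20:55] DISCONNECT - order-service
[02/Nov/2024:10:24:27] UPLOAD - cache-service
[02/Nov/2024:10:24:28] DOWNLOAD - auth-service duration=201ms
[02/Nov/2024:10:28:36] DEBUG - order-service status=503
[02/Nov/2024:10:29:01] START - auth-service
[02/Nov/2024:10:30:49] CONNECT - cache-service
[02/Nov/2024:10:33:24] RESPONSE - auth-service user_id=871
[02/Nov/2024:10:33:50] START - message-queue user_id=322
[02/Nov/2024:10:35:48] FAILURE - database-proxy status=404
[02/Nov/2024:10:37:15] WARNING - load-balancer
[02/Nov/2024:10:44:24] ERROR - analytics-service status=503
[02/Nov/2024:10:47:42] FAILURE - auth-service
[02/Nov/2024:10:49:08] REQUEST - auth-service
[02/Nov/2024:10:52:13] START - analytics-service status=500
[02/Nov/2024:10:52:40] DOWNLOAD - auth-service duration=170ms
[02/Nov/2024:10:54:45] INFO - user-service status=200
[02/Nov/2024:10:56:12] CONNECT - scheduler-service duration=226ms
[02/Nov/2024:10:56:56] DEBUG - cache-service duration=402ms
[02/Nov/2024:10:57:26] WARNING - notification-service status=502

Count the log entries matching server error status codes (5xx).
4

To find matching entries:

1. Pattern to match: server error status codes (5xx)
2. Scan each log entry for the pattern
3. Count matches: 4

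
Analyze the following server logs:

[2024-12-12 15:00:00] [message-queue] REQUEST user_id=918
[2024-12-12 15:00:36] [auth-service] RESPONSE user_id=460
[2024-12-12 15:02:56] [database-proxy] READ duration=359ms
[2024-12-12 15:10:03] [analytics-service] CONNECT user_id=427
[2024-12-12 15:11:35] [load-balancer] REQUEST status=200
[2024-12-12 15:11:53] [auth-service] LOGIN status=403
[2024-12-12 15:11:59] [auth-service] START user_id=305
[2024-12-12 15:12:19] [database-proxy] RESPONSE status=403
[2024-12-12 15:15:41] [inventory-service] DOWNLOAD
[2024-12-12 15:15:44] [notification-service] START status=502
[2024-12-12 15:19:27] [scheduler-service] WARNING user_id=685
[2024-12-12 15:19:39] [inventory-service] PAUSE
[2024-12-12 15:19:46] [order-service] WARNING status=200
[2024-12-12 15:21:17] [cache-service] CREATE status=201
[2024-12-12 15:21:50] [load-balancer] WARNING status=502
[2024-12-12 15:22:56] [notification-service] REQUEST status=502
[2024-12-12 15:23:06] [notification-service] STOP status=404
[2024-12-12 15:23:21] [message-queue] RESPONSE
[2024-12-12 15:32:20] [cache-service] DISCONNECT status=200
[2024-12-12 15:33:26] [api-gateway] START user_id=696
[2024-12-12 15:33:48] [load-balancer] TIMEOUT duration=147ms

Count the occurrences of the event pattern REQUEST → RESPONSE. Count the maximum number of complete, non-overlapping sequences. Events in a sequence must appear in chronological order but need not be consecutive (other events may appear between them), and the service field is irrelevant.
3

To count sequences:

1. Look for pattern: REQUEST → RESPONSE
2. Greedily scan the log in chronological order, matching each sequence element in turn (ignoring service)
3. Each time the full pattern completes, increment the count and restart matching from the next event
4. Complete non-overlapping sequences found: 3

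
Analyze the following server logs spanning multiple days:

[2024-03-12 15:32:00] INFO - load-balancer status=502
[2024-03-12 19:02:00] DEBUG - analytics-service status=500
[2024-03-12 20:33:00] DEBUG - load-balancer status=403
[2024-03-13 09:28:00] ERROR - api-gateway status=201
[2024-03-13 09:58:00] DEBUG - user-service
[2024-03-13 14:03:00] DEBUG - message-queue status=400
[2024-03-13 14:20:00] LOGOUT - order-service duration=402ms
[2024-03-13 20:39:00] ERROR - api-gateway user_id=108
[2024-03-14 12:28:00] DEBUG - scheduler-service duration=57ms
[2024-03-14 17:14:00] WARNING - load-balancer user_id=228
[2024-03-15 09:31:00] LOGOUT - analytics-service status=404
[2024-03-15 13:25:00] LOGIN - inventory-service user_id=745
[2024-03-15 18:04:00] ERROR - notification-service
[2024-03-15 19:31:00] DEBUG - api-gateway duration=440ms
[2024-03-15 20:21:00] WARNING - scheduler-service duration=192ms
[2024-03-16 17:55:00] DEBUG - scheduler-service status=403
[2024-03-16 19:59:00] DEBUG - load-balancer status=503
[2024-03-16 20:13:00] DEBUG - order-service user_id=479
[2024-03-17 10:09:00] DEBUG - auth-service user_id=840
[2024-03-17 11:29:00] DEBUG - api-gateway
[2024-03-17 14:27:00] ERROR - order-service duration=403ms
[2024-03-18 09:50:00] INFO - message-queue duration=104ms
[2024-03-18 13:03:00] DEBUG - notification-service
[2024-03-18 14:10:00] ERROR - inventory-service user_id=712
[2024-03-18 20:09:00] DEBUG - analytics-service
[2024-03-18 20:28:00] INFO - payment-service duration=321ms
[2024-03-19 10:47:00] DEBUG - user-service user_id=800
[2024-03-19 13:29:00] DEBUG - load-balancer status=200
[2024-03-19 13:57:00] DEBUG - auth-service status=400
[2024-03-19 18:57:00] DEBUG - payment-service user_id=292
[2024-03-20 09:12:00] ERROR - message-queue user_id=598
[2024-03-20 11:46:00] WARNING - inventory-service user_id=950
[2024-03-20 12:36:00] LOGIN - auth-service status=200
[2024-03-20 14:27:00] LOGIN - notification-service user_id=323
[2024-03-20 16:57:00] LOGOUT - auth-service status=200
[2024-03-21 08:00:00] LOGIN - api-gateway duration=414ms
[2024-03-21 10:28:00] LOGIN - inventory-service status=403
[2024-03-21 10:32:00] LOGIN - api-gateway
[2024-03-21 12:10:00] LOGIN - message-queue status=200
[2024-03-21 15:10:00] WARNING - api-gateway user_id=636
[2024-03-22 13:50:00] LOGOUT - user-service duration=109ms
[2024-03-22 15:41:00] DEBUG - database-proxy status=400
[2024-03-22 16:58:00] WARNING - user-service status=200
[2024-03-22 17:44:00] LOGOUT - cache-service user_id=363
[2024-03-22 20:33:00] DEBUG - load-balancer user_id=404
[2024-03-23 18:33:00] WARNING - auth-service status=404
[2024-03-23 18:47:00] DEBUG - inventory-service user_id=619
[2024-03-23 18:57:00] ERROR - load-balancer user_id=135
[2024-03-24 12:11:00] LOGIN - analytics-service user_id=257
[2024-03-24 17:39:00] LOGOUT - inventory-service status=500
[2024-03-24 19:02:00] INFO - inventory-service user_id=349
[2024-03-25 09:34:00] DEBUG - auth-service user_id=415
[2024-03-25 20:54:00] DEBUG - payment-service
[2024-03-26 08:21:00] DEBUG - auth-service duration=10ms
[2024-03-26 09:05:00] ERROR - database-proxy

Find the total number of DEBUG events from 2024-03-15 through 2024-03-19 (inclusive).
12

To filter by date range:

1. Date range: 2024-03-15 through 2024-03-19, both dates inclusive
2. Filter for DEBUG events whose date falls in this range
3. Count matching events: 12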